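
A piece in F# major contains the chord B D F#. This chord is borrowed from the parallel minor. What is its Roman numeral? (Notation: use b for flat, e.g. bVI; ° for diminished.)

iv

B is scale degree 4 in F# major. The diatonic chord on degree 4 would be B (IV), but B–D–F# is the minor chord from F# minor. As a borrowed chord it is labeled iv.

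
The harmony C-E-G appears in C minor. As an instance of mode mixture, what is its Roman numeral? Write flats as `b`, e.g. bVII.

The root C is the diatonic 1st degree of C minor; the borrowing shows in the chord quality. Diatonically C minor has Cm (i) on that degree; C–E–G is instead the major chord native to C major, so it takes the label I.

I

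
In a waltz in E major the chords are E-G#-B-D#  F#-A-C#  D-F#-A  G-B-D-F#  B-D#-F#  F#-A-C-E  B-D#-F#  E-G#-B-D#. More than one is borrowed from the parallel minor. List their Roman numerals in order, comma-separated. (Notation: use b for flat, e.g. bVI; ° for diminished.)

bVII, bIIImaj7, iiø7

The diatonic triads in E major are E, F#m, G#m, A, B, C#m, D#dim. E–G#–B–D# = Emaj7, F#–A–C# = F#m and B–D#–F# = B all belong to that set. D–F#–A doesn't fit — on degree 7 E major would have D#dim (vii°). D is the degree-7 chord of E minor, so it is the borrowed bVII. G–B–D–F# doesn't fit — on degree 3 E major would have G#m (iii). Gmaj7 is the degree-3 chord of E minor, so it is the borrowed bIIImaj7. But F#–A–C–E is foreign: the diatonic ii on degree 2 is F#m, whereas F#m7b5 comes from E minor. It is labeled iiø7.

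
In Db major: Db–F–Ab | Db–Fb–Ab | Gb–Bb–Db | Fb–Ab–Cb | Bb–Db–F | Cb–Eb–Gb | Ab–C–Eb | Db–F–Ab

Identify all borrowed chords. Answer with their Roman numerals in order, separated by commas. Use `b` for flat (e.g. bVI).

i, bIII, bVII

Db major has the diatonic set Db, Ebm, Fm, Gb, Ab, Bbm, Cdim. Of the given chords, Db–F–Ab = Db, Gb–Bb–Db = Gb, Bb–Db–F = Bbm and Ab–C–Eb = Ab are diatonic. Db–Fb–Ab doesn't fit — on degree 1 Db major would have Db (I). Dbm is the degree-1 chord of Db minor, so it is the borrowed i. Fb–Ab–Cb is not: scale degree 3 in Db major carries Fm (iii). In Db minor the chord on that degree is Fb, so here it functions as bIII, borrowed from the parallel minor. But Cb–Eb–Gb is foreign: the diatonic vii° on degree 7 is Cdim, whereas Cb comes from Db minor. It is labeled bVII.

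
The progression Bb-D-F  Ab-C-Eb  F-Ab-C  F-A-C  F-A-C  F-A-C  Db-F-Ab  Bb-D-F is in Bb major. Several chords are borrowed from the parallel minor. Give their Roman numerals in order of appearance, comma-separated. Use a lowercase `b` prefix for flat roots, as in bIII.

bVII, v, bIII

Bb major has the diatonic set Bb, Cm, Dm, Eb, F, Gm, Adim. Bb–D–F = Bb and F–A–C = F both belong to that set. Ab–C–Eb doesn't fit — on degree 7 Bb major would have Adim (vii°). Ab is the degree-7 chord of Bb minor, so it is the borrowed bVII. But F–Ab–C is foreign: the diatonic V on degree 5 is F, whereas Fm comes from Bb minor. It is labeled v. Db–F–Ab is not: scale degree 3 in Bb major carries Dm (iii). In Bb minor the chord on that degree is Db, so here it functions as bIII, borrowed from the parallel minor.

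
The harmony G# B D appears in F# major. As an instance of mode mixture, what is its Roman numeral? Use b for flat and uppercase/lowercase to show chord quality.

G# is scale degree 2 in F# major. The diatonic chord on degree 2 would be G#m (ii), but G#–B–D is the diminished chord from F# minor. As a borrowed chord it is labeled ii°.

ii°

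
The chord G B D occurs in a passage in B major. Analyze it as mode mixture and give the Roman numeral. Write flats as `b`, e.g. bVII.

In B major scale degree 6 is G#; G is its lowered form, from B minor. Diatonically B major has G#m (vi) on that degree; G–B–D is instead the major chord native to B minor, so it takes the label bVI.

bVI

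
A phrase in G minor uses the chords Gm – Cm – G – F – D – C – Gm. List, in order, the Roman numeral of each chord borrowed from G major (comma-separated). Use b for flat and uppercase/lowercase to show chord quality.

I, IV

The diatonic triads in G minor (with V from harmonic minor) are Gm, Adim, Bb, Cm, D, Eb, F. Gm, Cm, F and D are all diatonic. G (G–B–D) doesn't fit — on degree 1 G minor would have Gm (i). G is the degree-1 chord of G major, so it is the borrowed I. C (C–E–G) doesn't fit — on degree 4 G minor would have Cm (iv). C is the degree-4 chord of G major, so it is the borrowed IV.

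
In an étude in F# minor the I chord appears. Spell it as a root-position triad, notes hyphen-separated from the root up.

I is built on scale degree 1, which is F# in both F# minor and its parallel. Building the major chord from the parallel major on F#: F#–A#–C#.

F#-A#-C#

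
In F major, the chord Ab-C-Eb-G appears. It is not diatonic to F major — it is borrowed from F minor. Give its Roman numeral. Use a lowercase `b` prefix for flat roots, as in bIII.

bIIImaj7

The root Ab is the lowered 3rd scale degree — diatonically F major has A there. The diatonic chord on degree 3 would be Am (iii), but Ab–C–Eb–G is the major-seventh chord from F minor. As a borrowed chord it is labeled bIIImaj7.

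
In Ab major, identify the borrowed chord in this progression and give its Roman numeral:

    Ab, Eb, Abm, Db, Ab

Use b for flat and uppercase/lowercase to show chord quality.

i

The diatonic triads in Ab major are Ab, Bbm, Cm, Db, Eb, Fm, Gdim. Ab, Eb and Db are all diatonic. Abm (Ab–Cb–Eb) doesn't fit — on degree 1 Ab major would have Ab (I). Abm is the degree-1 chord of Ab minor, so it is the borrowed i.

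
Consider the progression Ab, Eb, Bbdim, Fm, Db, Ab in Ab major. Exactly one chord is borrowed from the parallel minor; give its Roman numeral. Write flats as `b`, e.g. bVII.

ii°

The diatonic triads in Ab major are Ab, Bbm, Cm, Db, Eb, Fm, Gdim. Of the given chords, Ab, Eb, Fm and Db are diatonic. Bbdim (Bb–Db–Fb) is not: scale degree 2 in Ab major carries Bbm (ii). In Ab minor the chord on that degree is Bbdim, so here it functions as ii°, borrowed from the parallel minor.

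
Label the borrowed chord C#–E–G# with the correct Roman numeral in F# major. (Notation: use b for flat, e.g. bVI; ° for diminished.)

The root C# is the diatonic 5th degree of F# major; the borrowing shows in the chord quality. C#–E–G# is a minor chord — the form found in F# minor, not the diatonic V (C#). Borrowed into F# major it is written v.

v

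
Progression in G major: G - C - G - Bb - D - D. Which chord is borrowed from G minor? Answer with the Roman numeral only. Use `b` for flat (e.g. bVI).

In G major the diatonic chords are G, Am, Bm, C, D, Em, F#dim. G, C and D all belong to that set. Bb (Bb–D–F) is not: scale degree 3 in G major carries Bm (iii). In G minor the chord on that degree is Bb, so here it functions as bIII, borrowed from the parallel minor.

bIII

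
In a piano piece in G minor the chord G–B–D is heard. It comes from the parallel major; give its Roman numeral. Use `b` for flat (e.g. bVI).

G is scale degree 1 in G minor. G–B–D is a major chord — the form found in G major, not the diatonic i (Gm). Borrowed into G minor it is written I.

I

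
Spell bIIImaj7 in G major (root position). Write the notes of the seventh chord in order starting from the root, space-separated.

Bb D F A

Scale degree 3 in G major is B. bIIImaj7 uses the lowered form, Bb, taken from G minor. Building the major-seventh chord from the parallel minor on Bb: Bb–D–F–A.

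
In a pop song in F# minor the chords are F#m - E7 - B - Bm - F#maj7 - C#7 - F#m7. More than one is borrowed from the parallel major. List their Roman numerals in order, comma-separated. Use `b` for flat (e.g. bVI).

F# minor has the diatonic set F#m, G#dim, A, Bm, C#, D, E (with V from harmonic minor). F#m, E7, Bm, C#7 and F#m7 all belong to that set. B (B–D#–F#) doesn't fit — on degree 4 F# minor would have Bm (iv). B is the degree-4 chord of F# major, so it is the borrowed IV. But F#maj7 (F#–A#–C#–E#) is foreign: the diatonic i on degree 1 is F#m, whereas F#maj7 comes from F# major. It is labeled Imaj7.

IV, Imaj7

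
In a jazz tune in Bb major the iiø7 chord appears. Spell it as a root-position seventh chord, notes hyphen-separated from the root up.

C-Eb-Gb-Bb

iiø7 is built on scale degree 2, which is C in both Bb major and its parallel. In Bb minor the chord on C is C–Eb–Gb–Bb.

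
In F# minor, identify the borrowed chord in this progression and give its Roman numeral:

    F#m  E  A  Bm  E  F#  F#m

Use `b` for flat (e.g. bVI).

I

F# minor has the diatonic set F#m, G#dim, A, Bm, C#, D, E (with V from harmonic minor). F#m, E, A and Bm all belong to that set. F# (F#–A#–C#) is not: scale degree 1 in F# minor carries F#m (i). In F# major the chord on that degree is F#, so here it functions as I, borrowed from the parallel major.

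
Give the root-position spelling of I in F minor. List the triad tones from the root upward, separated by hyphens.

I is built on scale degree 1, which is F in both F minor and its parallel. In F major the chord on F is F–A–C.

F-A-C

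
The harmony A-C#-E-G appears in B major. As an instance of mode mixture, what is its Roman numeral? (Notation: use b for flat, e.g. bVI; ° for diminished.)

A is the lowered form of scale degree 7 in B major (the diatonic degree 7 is A#). The diatonic chord on degree 7 would be A#dim (vii°), but A–C#–E–G is the dominant-seventh chord from B minor. As a borrowed chord it is labeled bVII7.

bVII7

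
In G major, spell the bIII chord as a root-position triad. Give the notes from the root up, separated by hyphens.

bIII is built on the lowered scale degree 3. In G major degree 3 is B; lowered it becomes Bb. Stacking thirds in G minor on Bb gives Bb–D–F.

Bb-D-F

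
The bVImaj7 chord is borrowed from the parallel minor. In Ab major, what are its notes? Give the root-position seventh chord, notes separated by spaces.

Scale degree 6 in Ab major is F. bVImaj7 uses the lowered form, Fb, taken from Ab minor. Building the major-seventh chord from the parallel minor on Fb: Fb–Ab–Cb–Eb.

Fb Ab Cb Eb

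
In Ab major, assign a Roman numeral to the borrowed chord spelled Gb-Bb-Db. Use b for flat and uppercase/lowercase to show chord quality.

In Ab major scale degree 7 is G; Gb is its lowered form, from Ab minor. Gb–Bb–Db is a major chord — the form found in Ab minor, not the diatonic vii° (Gdim). Borrowed into Ab major it is written bVII.

bVII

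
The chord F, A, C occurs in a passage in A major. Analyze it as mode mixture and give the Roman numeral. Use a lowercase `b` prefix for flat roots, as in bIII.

The root F is the lowered 6th scale degree — diatonically A major has F# there. F–A–C is a major chord — the form found in A minor, not the diatonic vi (F#m). Borrowed into A major it is written bVI.

bVI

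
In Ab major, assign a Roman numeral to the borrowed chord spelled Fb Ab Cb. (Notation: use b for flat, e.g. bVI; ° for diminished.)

bVI

Fb is the lowered form of scale degree 6 in Ab major (the diatonic degree 6 is F). The diatonic chord on degree 6 would be Fm (vi), but Fb–Ab–Cb is the major chord from Ab minor. As a borrowed chord it is labeled bVI.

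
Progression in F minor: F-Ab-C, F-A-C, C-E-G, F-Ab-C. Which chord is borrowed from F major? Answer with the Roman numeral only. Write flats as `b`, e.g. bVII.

I

In F minor (with V from harmonic minor) the diatonic chords are Fm, Gdim, Ab, Bbm, C, Db, Eb. F–Ab–C = Fm and C–E–G = C are both diatonic. F–A–C doesn't fit — on degree 1 F minor would have Fm (i). F is the degree-1 chord of F major, so it is the borrowed I.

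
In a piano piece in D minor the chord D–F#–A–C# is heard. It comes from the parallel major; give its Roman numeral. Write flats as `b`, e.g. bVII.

Imaj7

D is scale degree 1 in D minor. D–F#–A–C# is a major-seventh chord — the form found in D major, not the diatonic i (Dm). Borrowed into D minor it is written Imaj7.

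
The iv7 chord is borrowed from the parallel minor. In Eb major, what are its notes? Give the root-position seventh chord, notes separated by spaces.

iv7 is built on scale degree 4, which is Ab in both Eb major and its parallel. Building the minor-seventh chord from the parallel minor on Ab: Ab–Cb–Eb–Gb.

Ab Cb Eb Gb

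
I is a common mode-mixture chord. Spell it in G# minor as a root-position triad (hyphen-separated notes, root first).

I is built on scale degree 1, which is G# in both G# minor and its parallel. Stacking thirds in G# major on G# gives G#–B#–D#.

G#-B#-D#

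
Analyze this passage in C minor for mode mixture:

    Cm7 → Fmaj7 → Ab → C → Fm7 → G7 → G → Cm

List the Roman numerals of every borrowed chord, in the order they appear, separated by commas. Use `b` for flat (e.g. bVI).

IVmaj7, I

In C minor (with V from harmonic minor) the diatonic chords are Cm, Ddim, Eb, Fm, G, Ab, Bb. Cm7, Ab, Fm7, G7, G and Cm are all diatonic. Fmaj7 (F–A–C–E) is not: scale degree 4 in C minor carries Fm (iv). In C major the chord on that degree is Fmaj7, so here it functions as IVmaj7, borrowed from the parallel major. But C (C–E–G) is foreign: the diatonic i on degree 1 is Cm, whereas C comes from C major. It is labeled I.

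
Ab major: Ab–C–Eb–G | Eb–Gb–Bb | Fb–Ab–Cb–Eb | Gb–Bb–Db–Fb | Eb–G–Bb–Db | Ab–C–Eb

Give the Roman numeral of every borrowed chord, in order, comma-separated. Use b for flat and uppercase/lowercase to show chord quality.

v, bVImaj7, bVII7

The diatonic triads in Ab major are Ab, Bbm, Cm, Db, Eb, Fm, Gdim. Ab–C–Eb–G = Abmaj7, Eb–G–Bb–Db = Eb7 and Ab–C–Eb = Ab all belong to that set. Eb–Gb–Bb doesn't fit — on degree 5 Ab major would have Eb (V). Ebm is the degree-5 chord of Ab minor, so it is the borrowed v. Fb–Ab–Cb–Eb is not: scale degree 6 in Ab major carries Fm (vi). In Ab minor the chord on that degree is Fbmaj7, so here it functions as bVImaj7, borrowed from the parallel minor. Gb–Bb–Db–Fb doesn't fit — on degree 7 Ab major would have Gdim (vii°). Gb7 is the degree-7 chord of Ab minor, so it is the borrowed bVII7.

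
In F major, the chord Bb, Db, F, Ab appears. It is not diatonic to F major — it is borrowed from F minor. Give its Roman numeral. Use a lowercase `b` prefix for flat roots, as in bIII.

iv7

Bb is scale degree 4 in F major. The diatonic chord on degree 4 would be Bb (IV), but Bb–Db–F–Ab is the minor-seventh chord from F minor. As a borrowed chord it is labeled iv7.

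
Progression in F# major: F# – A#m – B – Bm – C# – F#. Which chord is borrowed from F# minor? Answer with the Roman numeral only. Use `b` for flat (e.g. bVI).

iv

The diatonic triads in F# major are F#, G#m, A#m, B, C#, D#m, E#dim. F#, A#m, B and C# all belong to that set. Bm (B–D–F#) is not: scale degree 4 in F# major carries B (IV). In F# minor the chord on that degree is Bm, so here it functions as iv, borrowed from the parallel minor.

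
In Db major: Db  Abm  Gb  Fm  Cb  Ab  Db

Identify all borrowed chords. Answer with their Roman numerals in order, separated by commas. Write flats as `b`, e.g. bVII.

Db major has the diatonic set Db, Ebm, Fm, Gb, Ab, Bbm, Cdim. Db, Gb, Fm and Ab are all diatonic. But Abm (Ab–Cb–Eb) is foreign: the diatonic V on degree 5 is Ab, whereas Abm comes from Db minor. It is labeled v. But Cb (Cb–Eb–Gb) is foreign: the diatonic vii° on degree 7 is Cdim, whereas Cb comes from Db minor. It is labeled bVII.

v, bVII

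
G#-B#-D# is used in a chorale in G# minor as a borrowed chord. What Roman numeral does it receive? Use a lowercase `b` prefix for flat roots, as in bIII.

I

The root G# is the diatonic 1st degree of G# minor; the borrowing shows in the chord quality. Diatonically G# minor has G#m (i) on that degree; G#–B#–D# is instead the major chord native to G# major, so it takes the label I.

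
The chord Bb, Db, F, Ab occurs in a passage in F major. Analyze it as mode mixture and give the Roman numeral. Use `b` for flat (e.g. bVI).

iv7

Bb is scale degree 4 in F major. Bb–Db–F–Ab is a minor-seventh chord — the form found in F minor, not the diatonic IV (Bb). Borrowed into F major it is written iv7.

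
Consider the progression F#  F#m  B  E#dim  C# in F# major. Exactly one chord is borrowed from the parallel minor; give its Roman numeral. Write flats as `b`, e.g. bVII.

F# major has the diatonic set F#, G#m, A#m, B, C#, D#m, E#dim. Of the given chords, F#, B, E#dim and C# are diatonic. But F#m (F#–A–C#) is foreign: the diatonic I on degree 1 is F#, whereas F#m comes from F# minor. It is labeled i.

i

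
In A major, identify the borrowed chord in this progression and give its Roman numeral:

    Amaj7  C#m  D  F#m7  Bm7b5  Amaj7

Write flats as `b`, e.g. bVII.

iiø7

In A major the diatonic chords are A, Bm, C#m, D, E, F#m, G#dim. Of the given chords, Amaj7, C#m, D and F#m7 are diatonic. Bm7b5 (B–D–F–A) doesn't fit — on degree 2 A major would have Bm (ii). Bm7b5 is the degree-2 chord of A minor, so it is the borrowed iiø7.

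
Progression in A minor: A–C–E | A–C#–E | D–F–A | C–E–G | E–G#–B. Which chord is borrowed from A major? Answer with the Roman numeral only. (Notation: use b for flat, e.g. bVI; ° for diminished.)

I

A minor has the diatonic set Am, Bdim, C, Dm, E, F, G (with V from harmonic minor). A–C–E = Am, D–F–A = Dm, C–E–G = C and E–G#–B = E all belong to that set. But A–C#–E is foreign: the diatonic i on degree 1 is Am, whereas A comes from A major. It is labeled I.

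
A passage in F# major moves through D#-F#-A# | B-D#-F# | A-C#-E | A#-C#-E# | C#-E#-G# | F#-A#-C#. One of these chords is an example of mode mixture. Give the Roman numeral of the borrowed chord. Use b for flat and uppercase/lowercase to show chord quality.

The diatonic triads in F# major are F#, G#m, A#m, B, C#, D#m, E#dim. D#–F#–A# = D#m, B–D#–F# = B, A#–C#–E# = A#m, C#–E#–G# = C# and F#–A#–C# = F# are all diatonic. But A–C#–E is foreign: the diatonic iii on degree 3 is A#m, whereas A comes from F# minor. It is labeled bIII.

bIII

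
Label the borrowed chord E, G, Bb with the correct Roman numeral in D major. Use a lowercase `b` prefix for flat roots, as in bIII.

E is scale degree 2 in D major. Diatonically D major has Em (ii) on that degree; E–G–Bb is instead the diminished chord native to D minor, so it takes the label ii°.

ii°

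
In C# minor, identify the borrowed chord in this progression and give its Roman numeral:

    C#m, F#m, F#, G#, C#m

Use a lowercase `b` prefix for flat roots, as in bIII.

In C# minor (with V from harmonic minor) the diatonic chords are C#m, D#dim, E, F#m, G#, A, B. C#m, F#m and G# are all diatonic. F# (F#–A#–C#) doesn't fit — on degree 4 C# minor would have F#m (iv). F# is the degree-4 chord of C# major, so it is the borrowed IV.

IV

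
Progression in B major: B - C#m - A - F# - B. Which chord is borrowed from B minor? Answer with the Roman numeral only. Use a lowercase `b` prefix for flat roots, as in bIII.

B major has the diatonic set B, C#m, D#m, E, F#, G#m, A#dim. B, C#m and F# are all diatonic. A (A–C#–E) doesn't fit — on degree 7 B major would have A#dim (vii°). A is the degree-7 chord of B minor, so it is the borrowed bVII.

bVII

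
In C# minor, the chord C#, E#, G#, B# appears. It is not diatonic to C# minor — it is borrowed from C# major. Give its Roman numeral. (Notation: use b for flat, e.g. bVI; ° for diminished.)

The root C# is the diatonic 1st degree of C# minor; the borrowing shows in the chord quality. The diatonic chord on degree 1 would be C#m (i), but C#–E#–G#–B# is the major-seventh chord from C# major. As a borrowed chord it is labeled Imaj7.

Imaj7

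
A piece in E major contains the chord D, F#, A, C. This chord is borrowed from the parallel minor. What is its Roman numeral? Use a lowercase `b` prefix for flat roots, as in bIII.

bVII7

The root D is the lowered 7th scale degree — diatonically E major has D# there. Diatonically E major has D#dim (vii°) on that degree; D–F#–A–C is instead the dominant-seventh chord native to E minor, so it takes the label bVII7.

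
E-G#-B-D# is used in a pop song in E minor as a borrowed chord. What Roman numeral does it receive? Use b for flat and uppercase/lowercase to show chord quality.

The root E is the diatonic 1st degree of E minor; the borrowing shows in the chord quality. E–G#–B–D# is a major-seventh chord — the form found in E major, not the diatonic i (Em). Borrowed into E minor it is written Imaj7.

Imaj7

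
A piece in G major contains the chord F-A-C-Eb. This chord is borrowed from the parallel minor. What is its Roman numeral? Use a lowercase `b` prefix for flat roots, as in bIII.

bVII7

The root F is the lowered 7th scale degree — diatonically G major has F# there. F–A–C–Eb is a dominant-seventh chord — the form found in G minor, not the diatonic vii° (F#dim). Borrowed into G major it is written bVII7.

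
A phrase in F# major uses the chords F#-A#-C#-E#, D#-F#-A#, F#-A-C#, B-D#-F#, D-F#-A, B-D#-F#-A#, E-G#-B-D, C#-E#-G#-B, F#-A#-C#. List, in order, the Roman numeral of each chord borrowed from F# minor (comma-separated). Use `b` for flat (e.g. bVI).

F# major has the diatonic set F#, G#m, A#m, B, C#, D#m, E#dim. F#–A#–C#–E# = F#maj7, D#–F#–A# = D#m, B–D#–F# = B, B–D#–F#–A# = Bmaj7, C#–E#–G#–B = C#7 and F#–A#–C# = F# are all diatonic. F#–A–C# is not: scale degree 1 in F# major carries F# (I). In F# minor the chord on that degree is F#m, so here it functions as i, borrowed from the parallel minor. D–F#–A is not: scale degree 6 in F# major carries D#m (vi). In F# minor the chord on that degree is D, so here it functions as bVI, borrowed from the parallel minor. E–G#–B–D doesn't fit — on degree 7 F# major would have E#dim (vii°). E7 is the degree-7 chord of F# minor, so it is the borrowed bVII7.

i, bVI, bVII7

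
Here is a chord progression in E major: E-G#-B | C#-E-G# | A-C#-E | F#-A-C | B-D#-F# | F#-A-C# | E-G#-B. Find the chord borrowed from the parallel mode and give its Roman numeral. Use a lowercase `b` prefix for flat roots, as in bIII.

The diatonic triads in E major are E, F#m, G#m, A, B, C#m, D#dim. E–G#–B = E, C#–E–G# = C#m, A–C#–E = A, B–D#–F# = B and F#–A–C# = F#m are all diatonic. But F#–A–C is foreign: the diatonic ii on degree 2 is F#m, whereas F#dim comes from E minor. It is labeled ii°.

ii°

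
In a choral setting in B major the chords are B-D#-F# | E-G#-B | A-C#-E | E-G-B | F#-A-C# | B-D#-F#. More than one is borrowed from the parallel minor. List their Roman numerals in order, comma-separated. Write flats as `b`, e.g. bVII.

bVII, iv, v

In B major the diatonic chords are B, C#m, D#m, E, F#, G#m, A#dim. B–D#–F# = B and E–G#–B = E both belong to that set. A–C#–E is not: scale degree 7 in B major carries A#dim (vii°). In B minor the chord on that degree is A, so here it functions as bVII, borrowed from the parallel minor. But E–G–B is foreign: the diatonic IV on degree 4 is E, whereas Em comes from B minor. It is labeled iv. F#–A–C# is not: scale degree 5 in B major carries F# (V). In B minor the chord on that degree is F#m, so here it functions as v, borrowed from the parallel minor.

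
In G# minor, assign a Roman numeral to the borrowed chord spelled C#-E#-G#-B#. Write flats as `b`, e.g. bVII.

The root C# is the diatonic 4th degree of G# minor; the borrowing shows in the chord quality. C#–E#–G#–B# is a major-seventh chord — the form found in G# major, not the diatonic iv (C#m). Borrowed into G# minor it is written IVmaj7.

IVmaj7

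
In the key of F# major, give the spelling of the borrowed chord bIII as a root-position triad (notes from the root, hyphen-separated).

A-C#-E

The root of bIII is the lowered 3rd degree: A# becomes A. Stacking thirds in F# minor on A gives A–C#–E.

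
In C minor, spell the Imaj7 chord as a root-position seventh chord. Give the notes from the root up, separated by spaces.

The root, C, is scale degree 1 — the same note in C minor and C major; only the chord quality changes. In C major the chord on C is C–E–G–B.

C E G B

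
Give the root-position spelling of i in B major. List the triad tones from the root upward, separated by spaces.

B D F#

The root, B, is scale degree 1 — the same note in B major and B minor; only the chord quality changes. Building the minor chord from the parallel minor on B: B–D–F#.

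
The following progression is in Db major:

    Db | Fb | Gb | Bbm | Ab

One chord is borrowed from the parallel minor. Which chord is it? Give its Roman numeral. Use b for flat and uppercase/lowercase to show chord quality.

bIII

In Db major the diatonic chords are Db, Ebm, Fm, Gb, Ab, Bbm, Cdim. Of the given chords, Db, Gb, Bbm and Ab are diatonic. But Fb (Fb–Ab–Cb) is foreign: the diatonic iii on degree 3 is Fm, whereas Fb comes from Db minor. It is labeled bIII.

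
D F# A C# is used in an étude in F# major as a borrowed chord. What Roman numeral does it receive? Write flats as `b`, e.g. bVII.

The root D is the lowered 6th scale degree — diatonically F# major has D# there. The diatonic chord on degree 6 would be D#m (vi), but D–F#–A–C# is the major-seventh chord from F# minor. As a borrowed chord it is labeled bVImaj7.

bVImaj7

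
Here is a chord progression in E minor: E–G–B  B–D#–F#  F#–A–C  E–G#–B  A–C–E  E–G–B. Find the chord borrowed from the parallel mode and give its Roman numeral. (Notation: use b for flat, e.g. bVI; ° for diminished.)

The diatonic triads in E minor (with V from harmonic minor) are Em, F#dim, G, Am, B, C, D. E–G–B = Em, B–D#–F# = B, F#–A–C = F#dim and A–C–E = Am all belong to that set. E–G#–B doesn't fit — on degree 1 E minor would have Em (i). E is the degree-1 chord of E major, so it is the borrowed I.

I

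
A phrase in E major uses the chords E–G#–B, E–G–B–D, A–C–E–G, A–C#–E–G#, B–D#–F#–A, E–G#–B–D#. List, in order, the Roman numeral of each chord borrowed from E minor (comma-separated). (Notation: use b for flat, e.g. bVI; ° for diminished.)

The diatonic triads in E major are E, F#m, G#m, A, B, C#m, D#dim. E–G#–B = E, A–C#–E–G# = Amaj7, B–D#–F#–A = B7 and E–G#–B–D# = Emaj7 are all diatonic. E–G–B–D is not: scale degree 1 in E major carries E (I). In E minor the chord on that degree is Em7, so here it functions as i7, borrowed from the parallel minor. But A–C–E–G is foreign: the diatonic IV on degree 4 is A, whereas Am7 comes from E minor. It is labeled iv7.

i7, iv7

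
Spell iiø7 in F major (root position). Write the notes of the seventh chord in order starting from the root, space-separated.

G Bb Db F

iiø7 is built on scale degree 2, which is G in both F major and its parallel. Stacking thirds in F minor on G gives G–Bb–Db–F.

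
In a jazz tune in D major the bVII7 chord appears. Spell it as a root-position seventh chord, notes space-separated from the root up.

C E G Bb

Scale degree 7 in D major is C#. bVII7 uses the lowered form, C, taken from D minor. In D minor the chord on C is C–E–G–Bb.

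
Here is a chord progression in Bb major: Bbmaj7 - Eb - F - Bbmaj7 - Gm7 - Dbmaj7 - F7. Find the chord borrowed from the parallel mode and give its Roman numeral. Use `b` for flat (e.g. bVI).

bIIImaj7

The diatonic triads in Bb major are Bb, Cm, Dm, Eb, F, Gm, Adim. Of the given chords, Bbmaj7, Eb, F, Gm7 and F7 are diatonic. Dbmaj7 (Db–F–Ab–C) doesn't fit — on degree 3 Bb major would have Dm (iii). Dbmaj7 is the degree-3 chord of Bb minor, so it is the borrowed bIIImaj7.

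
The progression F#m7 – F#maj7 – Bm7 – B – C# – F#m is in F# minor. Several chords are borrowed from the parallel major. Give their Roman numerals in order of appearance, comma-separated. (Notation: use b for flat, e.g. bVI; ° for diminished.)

In F# minor (with V from harmonic minor) the diatonic chords are F#m, G#dim, A, Bm, C#, D, E. F#m7, Bm7, C# and F#m all belong to that set. F#maj7 (F#–A#–C#–E#) doesn't fit — on degree 1 F# minor would have F#m (i). F#maj7 is the degree-1 chord of F# major, so it is the borrowed Imaj7. But B (B–D#–F#) is foreign: the diatonic iv on degree 4 is Bm, whereas B comes from F# major. It is labeled IV.

Imaj7, IV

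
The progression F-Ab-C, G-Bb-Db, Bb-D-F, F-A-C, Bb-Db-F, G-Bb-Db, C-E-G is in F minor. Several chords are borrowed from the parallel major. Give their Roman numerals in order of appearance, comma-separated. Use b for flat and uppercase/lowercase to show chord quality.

The diatonic triads in F minor (with V from harmonic minor) are Fm, Gdim, Ab, Bbm, C, Db, Eb. F–Ab–C = Fm, G–Bb–Db = Gdim, Bb–Db–F = Bbm and C–E–G = C are all diatonic. Bb–D–F is not: scale degree 4 in F minor carries Bbm (iv). In F major the chord on that degree is Bb, so here it functions as IV, borrowed from the parallel major. F–A–C is not: scale degree 1 in F minor carries Fm (i). In F major the chord on that degree is F, so here it functions as I, borrowed from the parallel major.

IV, I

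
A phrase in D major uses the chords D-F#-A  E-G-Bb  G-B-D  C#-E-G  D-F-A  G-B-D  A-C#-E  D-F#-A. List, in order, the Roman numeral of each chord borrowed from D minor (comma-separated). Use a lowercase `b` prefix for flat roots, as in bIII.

The diatonic triads in D major are D, Em, F#m, G, A, Bm, C#dim. D–F#–A = D, G–B–D = G, C#–E–G = C#dim and A–C#–E = A are all diatonic. E–G–Bb doesn't fit — on degree 2 D major would have Em (ii). Edim is the degree-2 chord of D minor, so it is the borrowed ii°. D–F–A is not: scale degree 1 in D major carries D (I). In D minor the chord on that degree is Dm, so here it functions as i, borrowed from the parallel minor.

ii°, i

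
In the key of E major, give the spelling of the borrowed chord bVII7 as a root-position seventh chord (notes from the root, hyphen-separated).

Scale degree 7 in E major is D#. bVII7 uses the lowered form, D, taken from E minor. In E minor the chord on D is D–F#–A–C.

D-F#-A-C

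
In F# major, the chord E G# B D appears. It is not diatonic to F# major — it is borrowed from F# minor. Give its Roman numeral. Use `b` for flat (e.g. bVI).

bVII7

The root E is the lowered 7th scale degree — diatonically F# major has E# there. The diatonic chord on degree 7 would be E#dim (vii°), but E–G#–B–D is the dominant-seventh chord from F# minor. As a borrowed chord it is labeled bVII7.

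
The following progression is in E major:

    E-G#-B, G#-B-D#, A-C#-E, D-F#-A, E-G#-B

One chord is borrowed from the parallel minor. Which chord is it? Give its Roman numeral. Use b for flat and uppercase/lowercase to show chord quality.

E major has the diatonic set E, F#m, G#m, A, B, C#m, D#dim. E–G#–B = E, G#–B–D# = G#m and A–C#–E = A all belong to that set. D–F#–A is not: scale degree 7 in E major carries D#dim (vii°). In E minor the chord on that degree is D, so here it functions as bVII, borrowed from the parallel minor.

bVII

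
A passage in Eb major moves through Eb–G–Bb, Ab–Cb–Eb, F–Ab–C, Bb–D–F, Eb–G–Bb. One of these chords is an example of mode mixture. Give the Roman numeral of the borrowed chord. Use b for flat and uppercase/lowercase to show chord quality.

Eb major has the diatonic set Eb, Fm, Gm, Ab, Bb, Cm, Ddim. Eb–G–Bb = Eb, F–Ab–C = Fm and Bb–D–F = Bb all belong to that set. But Ab–Cb–Eb is foreign: the diatonic IV on degree 4 is Ab, whereas Abm comes from Eb minor. It is labeled iv.

iv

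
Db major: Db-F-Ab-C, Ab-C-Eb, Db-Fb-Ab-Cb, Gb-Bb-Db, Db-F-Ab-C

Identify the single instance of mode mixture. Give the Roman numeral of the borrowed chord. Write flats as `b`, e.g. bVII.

i7

The diatonic triads in Db major are Db, Ebm, Fm, Gb, Ab, Bbm, Cdim. Of the given chords, Db–F–Ab–C = Dbmaj7, Ab–C–Eb = Ab and Gb–Bb–Db = Gb are diatonic. Db–Fb–Ab–Cb doesn't fit — on degree 1 Db major would have Db (I). Dbm7 is the degree-1 chord of Db minor, so it is the borrowed i7.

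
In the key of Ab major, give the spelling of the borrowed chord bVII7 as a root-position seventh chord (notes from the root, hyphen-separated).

Gb-Bb-Db-Fb

The root of bVII7 is the lowered 7th degree: G becomes Gb. In Ab minor the chord on Gb is Gb–Bb–Db–Fb.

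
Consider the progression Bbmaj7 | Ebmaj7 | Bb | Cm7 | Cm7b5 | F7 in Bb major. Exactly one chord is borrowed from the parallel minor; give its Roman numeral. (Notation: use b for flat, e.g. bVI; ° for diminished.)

iiø7

The diatonic triads in Bb major are Bb, Cm, Dm, Eb, F, Gm, Adim. Of the given chords, Bbmaj7, Ebmaj7, Bb, Cm7 and F7 are diatonic. But Cm7b5 (C–Eb–Gb–Bb) is foreign: the diatonic ii on degree 2 is Cm, whereas Cm7b5 comes from Bb minor. It is labeled iiø7.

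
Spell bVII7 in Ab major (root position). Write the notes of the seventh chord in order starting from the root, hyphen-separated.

Gb-Bb-Db-Fb

Scale degree 7 in Ab major is G. bVII7 uses the lowered form, Gb, taken from Ab minor. In Ab minor the chord on Gb is Gb–Bb–Db–Fb.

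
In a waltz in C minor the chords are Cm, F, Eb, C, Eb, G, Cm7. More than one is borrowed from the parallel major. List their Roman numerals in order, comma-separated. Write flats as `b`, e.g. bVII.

In C minor (with V from harmonic minor) the diatonic chords are Cm, Ddim, Eb, Fm, G, Ab, Bb. Cm, Eb, G and Cm7 all belong to that set. F (F–A–C) is not: scale degree 4 in C minor carries Fm (iv). In C major the chord on that degree is F, so here it functions as IV, borrowed from the parallel major. C (C–E–G) doesn't fit — on degree 1 C minor would have Cm (i). C is the degree-1 chord of C major, so it is the borrowed I.

IV, I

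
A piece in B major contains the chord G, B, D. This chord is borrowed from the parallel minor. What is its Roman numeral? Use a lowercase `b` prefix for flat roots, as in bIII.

The root G is the lowered 6th scale degree — diatonically B major has G# there. The diatonic chord on degree 6 would be G#m (vi), but G–B–D is the major chord from B minor. As a borrowed chord it is labeled bVI.

bVI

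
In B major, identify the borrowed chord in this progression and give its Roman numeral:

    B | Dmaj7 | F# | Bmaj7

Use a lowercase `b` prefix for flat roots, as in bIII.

In B major the diatonic chords are B, C#m, D#m, E, F#, G#m, A#dim. Of the given chords, B, F# and Bmaj7 are diatonic. But Dmaj7 (D–F#–A–C#) is foreign: the diatonic iii on degree 3 is D#m, whereas Dmaj7 comes from B minor. It is labeled bIIImaj7.

bIIImaj7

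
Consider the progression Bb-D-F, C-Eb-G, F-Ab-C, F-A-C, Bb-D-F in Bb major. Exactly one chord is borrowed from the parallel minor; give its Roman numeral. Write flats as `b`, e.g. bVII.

v

In Bb major the diatonic chords are Bb, Cm, Dm, Eb, F, Gm, Adim. Bb–D–F = Bb, C–Eb–G = Cm and F–A–C = F all belong to that set. But F–Ab–C is foreign: the diatonic V on degree 5 is F, whereas Fm comes from Bb minor. It is labeled v.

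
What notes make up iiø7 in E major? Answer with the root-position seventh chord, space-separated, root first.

F# A C E

The root, F#, is scale degree 2 — the same note in E major and E minor; only the chord quality changes. In E minor the chord on F# is F#–A–C–E.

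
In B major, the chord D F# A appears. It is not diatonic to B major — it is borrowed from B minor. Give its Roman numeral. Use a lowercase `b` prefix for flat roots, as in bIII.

The root D is the lowered 3rd scale degree — diatonically B major has D# there. Diatonically B major has D#m (iii) on that degree; D–F#–A is instead the major chord native to B minor, so it takes the label bIII.

bIII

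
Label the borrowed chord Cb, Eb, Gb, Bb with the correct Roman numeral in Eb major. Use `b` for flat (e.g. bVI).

In Eb major scale degree 6 is C; Cb is its lowered form, from Eb minor. Diatonically Eb major has Cm (vi) on that degree; Cb–Eb–Gb–Bb is instead the major-seventh chord native to Eb minor, so it takes the label bVImaj7.

bVImaj7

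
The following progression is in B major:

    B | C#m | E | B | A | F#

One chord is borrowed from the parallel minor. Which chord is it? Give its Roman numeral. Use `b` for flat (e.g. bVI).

bVII

The diatonic triads in B major are B, C#m, D#m, E, F#, G#m, A#dim. Of the given chords, B, C#m, E and F# are diatonic. A (A–C#–E) doesn't fit — on degree 7 B major would have A#dim (vii°). A is the degree-7 chord of B minor, so it is the borrowed bVII.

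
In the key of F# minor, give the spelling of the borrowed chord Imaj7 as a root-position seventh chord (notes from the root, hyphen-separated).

F#-A#-C#-E#

The root, F#, is scale degree 1 — the same note in F# minor and F# major; only the chord quality changes. Building the major-seventh chord from the parallel major on F#: F#–A#–C#–E#.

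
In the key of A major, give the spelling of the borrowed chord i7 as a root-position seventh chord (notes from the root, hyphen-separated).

The root, A, is scale degree 1 — the same note in A major and A minor; only the chord quality changes. In A minor the chord on A is A–C–E–G.

A-C-E-G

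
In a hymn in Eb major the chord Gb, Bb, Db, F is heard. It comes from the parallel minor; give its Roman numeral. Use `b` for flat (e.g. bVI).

bIIImaj7

In Eb major scale degree 3 is G; Gb is its lowered form, from Eb minor. Gb–Bb–Db–F is a major-seventh chord — the form found in Eb minor, not the diatonic iii (Gm). Borrowed into Eb major it is written bIIImaj7.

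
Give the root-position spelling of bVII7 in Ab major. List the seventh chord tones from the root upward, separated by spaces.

Gb Bb Db Fb

Scale degree 7 in Ab major is G. bVII7 uses the lowered form, Gb, taken from Ab minor. Stacking thirds in Ab minor on Gb gives Gb–Bb–Db–Fb.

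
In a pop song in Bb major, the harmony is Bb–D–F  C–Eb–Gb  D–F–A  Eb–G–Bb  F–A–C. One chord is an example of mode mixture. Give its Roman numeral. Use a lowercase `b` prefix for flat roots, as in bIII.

ii°

Bb major has the diatonic set Bb, Cm, Dm, Eb, F, Gm, Adim. Of the given chords, Bb–D–F = Bb, D–F–A = Dm, Eb–G–Bb = Eb and F–A–C = F are diatonic. But C–Eb–Gb is foreign: the diatonic ii on degree 2 is Cm, whereas Cdim comes from Bb minor. It is labeled ii°.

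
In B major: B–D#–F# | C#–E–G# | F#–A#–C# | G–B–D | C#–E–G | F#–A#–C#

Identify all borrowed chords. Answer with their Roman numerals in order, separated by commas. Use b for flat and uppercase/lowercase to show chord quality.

bVI, ii°

B major has the diatonic set B, C#m, D#m, E, F#, G#m, A#dim. B–D#–F# = B, C#–E–G# = C#m and F#–A#–C# = F# all belong to that set. G–B–D doesn't fit — on degree 6 B major would have G#m (vi). G is the degree-6 chord of B minor, so it is the borrowed bVI. C#–E–G doesn't fit — on degree 2 B major would have C#m (ii). C#dim is the degree-2 chord of B minor, so it is the borrowed ii°.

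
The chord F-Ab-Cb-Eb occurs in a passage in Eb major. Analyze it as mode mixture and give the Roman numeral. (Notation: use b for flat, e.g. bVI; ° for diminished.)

The root F is the diatonic 2nd degree of Eb major; the borrowing shows in the chord quality. Diatonically Eb major has Fm (ii) on that degree; F–Ab–Cb–Eb is instead the half-diminished-seventh chord native to Eb minor, so it takes the label iiø7.

iiø7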